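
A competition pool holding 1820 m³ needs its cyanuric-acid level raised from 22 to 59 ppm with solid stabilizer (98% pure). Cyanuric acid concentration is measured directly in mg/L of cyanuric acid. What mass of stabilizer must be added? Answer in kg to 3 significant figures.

Volume: 1820 m³ = 1,820,000 L.
CYA to add: (59 − 22) = 37 mg/L × 1,820,000 L = 67,340 g cyanuric acid.
At 98% purity: 67,340 / 0.98 = 68,710 g product.

68.7 kg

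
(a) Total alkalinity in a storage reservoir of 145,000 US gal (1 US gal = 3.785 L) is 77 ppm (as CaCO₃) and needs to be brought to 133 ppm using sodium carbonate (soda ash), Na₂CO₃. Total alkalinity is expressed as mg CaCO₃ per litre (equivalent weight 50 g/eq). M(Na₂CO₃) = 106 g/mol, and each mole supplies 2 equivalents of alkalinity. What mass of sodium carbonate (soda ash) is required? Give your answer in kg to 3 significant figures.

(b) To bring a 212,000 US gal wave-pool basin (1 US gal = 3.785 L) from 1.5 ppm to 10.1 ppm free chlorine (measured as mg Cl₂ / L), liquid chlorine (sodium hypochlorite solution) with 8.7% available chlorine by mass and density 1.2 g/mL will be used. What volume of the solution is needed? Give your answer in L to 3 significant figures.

(a) 32.6 kg; (b) 66.1 L

(a) Volume: 145,000 US gal × 3.785 L/gal = 548,825 L.
(a) Alkalinity to add: (133 − 77) = 56 mg/L as CaCO₃ × 548,825 L = 30,730 g as CaCO₃.
(a) Equivalents: 30,730 g ÷ 50 g/eq = 614.7 eq.
(a) Each mole of Na₂CO₃ supplies 2 eq, so 614.7 / 2 = 307.3 mol.
(a) Mass: 307.3 mol × 106 g/mol = 32,580 g.

(b) Volume: 212,000 US gal × 3.785 L/gal = 802,420 L.
(b) Chlorine deficit: 10.1 − 1.5 = 8.6 ppm = 8.6 mg/L as Cl₂.
(b) Cl₂ equivalent needed: 8.6 mg/L × 802,420 L = 6,901,000 mg = 6901 g.
(b) Product at 8.7% available chlorine: 6901 / 0.087 = 79,320 g.
(b) Volume at density 1.2 g/mL: 79,320 g ÷ 1.2 g/mL = 66,100 mL.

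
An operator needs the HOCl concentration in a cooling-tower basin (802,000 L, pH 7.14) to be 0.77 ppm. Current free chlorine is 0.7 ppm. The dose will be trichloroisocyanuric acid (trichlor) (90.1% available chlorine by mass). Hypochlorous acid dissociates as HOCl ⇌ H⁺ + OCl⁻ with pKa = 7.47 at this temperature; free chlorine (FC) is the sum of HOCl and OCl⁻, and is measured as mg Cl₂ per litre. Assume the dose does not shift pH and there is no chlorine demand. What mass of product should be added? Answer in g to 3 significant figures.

383 g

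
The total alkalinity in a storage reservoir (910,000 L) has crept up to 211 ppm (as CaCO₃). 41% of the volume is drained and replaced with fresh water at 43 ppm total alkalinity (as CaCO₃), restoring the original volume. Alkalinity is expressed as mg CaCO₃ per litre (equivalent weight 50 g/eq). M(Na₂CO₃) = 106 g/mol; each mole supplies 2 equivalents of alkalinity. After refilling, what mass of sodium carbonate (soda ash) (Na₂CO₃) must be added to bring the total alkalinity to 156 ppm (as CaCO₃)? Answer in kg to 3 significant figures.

13.4 kg

After draining 41% and refilling: 211 × 0.59 + 43 × 0.41 = 142.12 ppm.
Deficit to target: 156 − 142.12 = 13.88 mg/L.
As CaCO₃: 13.88 mg/L × 910,000 L = 12,630 g; ÷ 50 g/eq ÷ 2 = 126.3 mol Na₂CO₃.
Mass: 126.3 × 106 = 13,390 g.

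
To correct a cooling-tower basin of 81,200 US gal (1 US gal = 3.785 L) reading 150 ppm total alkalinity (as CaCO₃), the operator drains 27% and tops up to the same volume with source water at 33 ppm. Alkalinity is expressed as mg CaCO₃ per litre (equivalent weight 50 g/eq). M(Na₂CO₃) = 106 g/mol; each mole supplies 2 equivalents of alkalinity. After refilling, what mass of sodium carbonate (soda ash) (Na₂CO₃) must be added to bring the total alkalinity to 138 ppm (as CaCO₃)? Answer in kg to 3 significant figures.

Volume: 81,200 US gal × 3.785 L/gal = 307,342 L.
After draining 27% and refilling: 150 × 0.73 + 33 × 0.27 = 118.41 ppm.
Deficit to target: 138 − 118.41 = 19.59 mg/L.
As CaCO₃: 19.59 mg/L × 307,342 L = 6021 g; ÷ 50 g/eq ÷ 2 = 60.21 mol Na₂CO₃.
Mass: 60.21 × 106 = 6382 g.

6.38 kg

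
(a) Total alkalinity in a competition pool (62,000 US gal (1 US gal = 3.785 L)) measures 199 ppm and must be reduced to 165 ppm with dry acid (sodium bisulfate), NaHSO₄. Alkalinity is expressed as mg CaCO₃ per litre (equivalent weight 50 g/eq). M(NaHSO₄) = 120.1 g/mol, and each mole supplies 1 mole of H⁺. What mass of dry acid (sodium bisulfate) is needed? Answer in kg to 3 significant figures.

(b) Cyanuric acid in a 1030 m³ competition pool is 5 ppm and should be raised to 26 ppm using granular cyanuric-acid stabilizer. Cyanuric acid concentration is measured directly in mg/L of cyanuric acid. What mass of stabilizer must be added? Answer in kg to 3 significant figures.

(a) 19.2 kg; (b) 21.6 kg

(a) Volume: 62,000 US gal × 3.785 L/gal = 234,670 L.
(a) Alkalinity to neutralize: (199 − 165) = 34 mg/L as CaCO₃ × 234,670 L = 7979 g as CaCO₃.
(a) Equivalents of H⁺ required: 7979 ÷ 50 g/eq = 159.6 eq = 159.6 mol NaHSO₄.
(a) Mass of NaHSO₄: 159.6 × 120.1 = 19,170 g.

(b) Volume: 1030 m³ = 1,030,000 L.
(b) CYA to add: (26 − 5) = 21 mg/L × 1,030,000 L = 21,630 g cyanuric acid.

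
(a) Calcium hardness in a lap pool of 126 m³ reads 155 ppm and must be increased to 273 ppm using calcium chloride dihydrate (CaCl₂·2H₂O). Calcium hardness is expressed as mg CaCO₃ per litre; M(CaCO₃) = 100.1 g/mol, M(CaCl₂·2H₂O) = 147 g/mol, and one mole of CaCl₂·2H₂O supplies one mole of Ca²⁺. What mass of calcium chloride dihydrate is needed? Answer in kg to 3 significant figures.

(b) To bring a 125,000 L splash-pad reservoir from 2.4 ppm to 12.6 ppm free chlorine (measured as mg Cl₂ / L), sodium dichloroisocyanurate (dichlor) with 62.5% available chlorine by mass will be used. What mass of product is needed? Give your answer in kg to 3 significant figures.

(a) Volume: 126 m³ = 126,000 L.
(a) Hardness to add: (273 − 155) = 118 mg/L as CaCO₃ × 126,000 L = 14,870 g as CaCO₃.
(a) Moles of Ca²⁺ (1 mol Ca²⁺ ≡ 1 mol CaCO₃): 14,870 / 100.1 g/mol = 148.5 mol.
(a) Mass of CaCl₂·2H₂O: 148.5 × 147 = 21,830 g.

(b) Chlorine deficit: 12.6 − 2.4 = 10.2 ppm = 10.2 mg/L as Cl₂.
(b) Cl₂ equivalent needed: 10.2 mg/L × 125,000 L = 1,275,000 mg = 1275 g.
(b) Product at 62.5% available chlorine: 1275 / 0.625 = 2040 g.

(a) 21.8 kg; (b) 2.04 kg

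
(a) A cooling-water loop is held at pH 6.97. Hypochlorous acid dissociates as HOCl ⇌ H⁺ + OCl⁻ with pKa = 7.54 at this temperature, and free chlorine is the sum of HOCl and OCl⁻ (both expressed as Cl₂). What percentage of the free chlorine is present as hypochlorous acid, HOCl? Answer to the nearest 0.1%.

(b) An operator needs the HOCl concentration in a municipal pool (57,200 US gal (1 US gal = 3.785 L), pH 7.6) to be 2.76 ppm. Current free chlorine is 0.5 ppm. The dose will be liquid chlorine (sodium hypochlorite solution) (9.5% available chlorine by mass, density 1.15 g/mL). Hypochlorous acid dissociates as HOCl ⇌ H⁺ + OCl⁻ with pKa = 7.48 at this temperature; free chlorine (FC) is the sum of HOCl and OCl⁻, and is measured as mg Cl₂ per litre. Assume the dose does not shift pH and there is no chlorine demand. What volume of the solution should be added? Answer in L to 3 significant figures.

(a) [OCl⁻]/[HOCl] = 10^(pH − pKa) = 10^(6.97 − 7.54) = 10^-0.57 = 0.2692.
(a) Fraction as HOCl = 1 / (1 + 0.2692) = 0.7879.

(b) Volume: 57,200 US gal × 3.785 L/gal = 216,502 L.
(b) [OCl⁻]/[HOCl] = 10^(pH − pKa) = 10^(7.6 − 7.48) = 1.318; fraction as HOCl = 1/(1 + 1.318) = 0.4314.
(b) Free chlorine required for 2.76 ppm HOCl: 2.76 / 0.4314 = 6.398 ppm.
(b) FC to add: 6.398 − 0.5 = 5.898 mg/L as Cl₂.
(b) Cl₂ equivalent: 5.898 mg/L × 216,502 L = 1277 g.
(b) Product at 9.5% available Cl: 1277 / 0.095 = 13,440 g.
(b) Volume: 13,440 g ÷ 1.15 g/mL = 11,690 mL.

(a) 78.8%; (b) 11.7 L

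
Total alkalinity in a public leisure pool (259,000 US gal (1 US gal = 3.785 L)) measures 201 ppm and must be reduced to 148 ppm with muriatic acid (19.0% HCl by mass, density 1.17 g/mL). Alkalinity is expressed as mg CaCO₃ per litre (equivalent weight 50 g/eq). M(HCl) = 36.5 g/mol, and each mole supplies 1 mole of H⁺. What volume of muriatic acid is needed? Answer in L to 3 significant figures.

171 L

Volume: 259,000 US gal × 3.785 L/gal = 980,315 L.
Alkalinity to neutralize: (201 − 148) = 53 mg/L as CaCO₃ × 980,315 L = 51,960 g as CaCO₃.
Equivalents of H⁺ required: 51,960 ÷ 50 g/eq = 1039 eq = 1039 mol HCl.
Mass of HCl: 1039 × 36.5 = 37,930 g.
Mass of 19.0% solution: 37,930 / 0.19 = 199,600 g.
Volume: 199,600 g ÷ 1.17 g/mL = 170,600 mL.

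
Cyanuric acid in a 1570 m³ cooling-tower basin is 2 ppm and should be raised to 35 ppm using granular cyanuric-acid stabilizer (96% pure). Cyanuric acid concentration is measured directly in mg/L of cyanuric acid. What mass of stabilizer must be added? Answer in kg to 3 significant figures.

Volume: 1570 m³ = 1,570,000 L.
CYA to add: (35 − 2) = 33 mg/L × 1,570,000 L = 51,810 g cyanuric acid.
At 96% purity: 51,810 / 0.96 = 53,970 g product.

54.0 kg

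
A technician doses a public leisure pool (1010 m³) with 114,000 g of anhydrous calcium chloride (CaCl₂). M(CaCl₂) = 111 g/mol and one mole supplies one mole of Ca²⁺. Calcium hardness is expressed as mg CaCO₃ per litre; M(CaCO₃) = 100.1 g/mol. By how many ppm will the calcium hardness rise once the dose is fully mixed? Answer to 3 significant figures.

Volume: 1010 m³ = 1,010,000 L.
Moles of Ca²⁺: 114,000 g ÷ 111 g/mol = 1027 mol.
As CaCO₃: 1027 mol × 100.1 g/mol = 102,800 g.
Rise: 102,800 g / 1,010,000 L × 1000 = 101.8 mg/L.

102 ppm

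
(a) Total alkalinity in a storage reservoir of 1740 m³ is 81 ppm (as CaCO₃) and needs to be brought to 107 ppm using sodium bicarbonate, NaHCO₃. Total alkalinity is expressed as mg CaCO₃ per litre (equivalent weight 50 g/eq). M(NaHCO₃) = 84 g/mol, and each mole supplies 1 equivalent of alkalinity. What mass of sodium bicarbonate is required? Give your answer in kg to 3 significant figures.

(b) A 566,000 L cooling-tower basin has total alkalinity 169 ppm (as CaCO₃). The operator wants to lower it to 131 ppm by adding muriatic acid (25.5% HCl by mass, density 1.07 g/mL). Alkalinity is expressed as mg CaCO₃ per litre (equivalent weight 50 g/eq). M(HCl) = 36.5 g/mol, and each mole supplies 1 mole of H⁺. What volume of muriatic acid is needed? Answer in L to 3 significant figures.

(a) 76.0 kg; (b) 57.5 L

(a) Volume: 1740 m³ = 1,740,000 L.
(a) Alkalinity to add: (107 − 81) = 26 mg/L as CaCO₃ × 1,740,000 L = 45,240 g as CaCO₃.
(a) Equivalents: 45,240 g ÷ 50 g/eq = 904.8 eq.
(a) NaHCO₃ supplies 1 eq per mole → 904.8 mol.
(a) Mass: 904.8 mol × 84 g/mol = 76,000 g.

(b) Alkalinity to neutralize: (169 − 131) = 38 mg/L as CaCO₃ × 566,000 L = 21,510 g as CaCO₃.
(b) Equivalents of H⁺ required: 21,510 ÷ 50 g/eq = 430.2 eq = 430.2 mol HCl.
(b) Mass of HCl: 430.2 × 36.5 = 15,700 g.
(b) Mass of 25.5% solution: 15,700 / 0.255 = 61,570 g.
(b) Volume: 61,570 g ÷ 1.07 g/mL = 57,540 mL.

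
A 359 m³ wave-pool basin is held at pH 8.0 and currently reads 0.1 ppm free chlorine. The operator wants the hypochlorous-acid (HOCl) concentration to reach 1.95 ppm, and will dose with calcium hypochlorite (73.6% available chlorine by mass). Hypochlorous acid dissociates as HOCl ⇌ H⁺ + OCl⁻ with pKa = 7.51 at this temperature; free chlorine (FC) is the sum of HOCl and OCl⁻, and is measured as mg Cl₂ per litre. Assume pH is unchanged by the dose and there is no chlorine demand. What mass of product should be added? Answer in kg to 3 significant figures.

3.84 kg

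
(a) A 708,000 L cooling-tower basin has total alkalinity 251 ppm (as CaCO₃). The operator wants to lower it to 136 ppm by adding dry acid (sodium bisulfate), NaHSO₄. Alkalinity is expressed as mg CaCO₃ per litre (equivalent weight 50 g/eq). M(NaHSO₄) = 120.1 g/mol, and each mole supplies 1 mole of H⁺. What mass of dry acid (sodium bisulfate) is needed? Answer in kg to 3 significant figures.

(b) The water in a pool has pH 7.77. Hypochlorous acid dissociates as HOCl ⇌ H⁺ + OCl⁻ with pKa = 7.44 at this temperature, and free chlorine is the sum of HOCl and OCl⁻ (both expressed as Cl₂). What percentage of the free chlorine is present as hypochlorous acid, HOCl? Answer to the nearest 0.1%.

(a) 196 kg; (b) 31.9%

(a) Alkalinity to neutralize: (251 − 136) = 115 mg/L as CaCO₃ × 708,000 L = 81,420 g as CaCO₃.
(a) Equivalents of H⁺ required: 81,420 ÷ 50 g/eq = 1628 eq = 1628 mol NaHSO₄.
(a) Mass of NaHSO₄: 1628 × 120.1 = 195,600 g.

(b) [OCl⁻]/[HOCl] = 10^(pH − pKa) = 10^(7.77 − 7.44) = 10^0.33 = 2.138.
(b) Fraction as HOCl = 1 / (1 + 2.138) = 0.3187.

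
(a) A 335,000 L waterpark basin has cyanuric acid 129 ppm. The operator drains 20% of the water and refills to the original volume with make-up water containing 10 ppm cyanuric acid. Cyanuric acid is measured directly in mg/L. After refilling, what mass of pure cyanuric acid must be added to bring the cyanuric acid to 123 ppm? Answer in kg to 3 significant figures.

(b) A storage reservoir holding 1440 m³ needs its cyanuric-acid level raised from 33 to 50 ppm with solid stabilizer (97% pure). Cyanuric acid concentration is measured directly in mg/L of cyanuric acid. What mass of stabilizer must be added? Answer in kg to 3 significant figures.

(a) 5.96 kg; (b) 25.2 kg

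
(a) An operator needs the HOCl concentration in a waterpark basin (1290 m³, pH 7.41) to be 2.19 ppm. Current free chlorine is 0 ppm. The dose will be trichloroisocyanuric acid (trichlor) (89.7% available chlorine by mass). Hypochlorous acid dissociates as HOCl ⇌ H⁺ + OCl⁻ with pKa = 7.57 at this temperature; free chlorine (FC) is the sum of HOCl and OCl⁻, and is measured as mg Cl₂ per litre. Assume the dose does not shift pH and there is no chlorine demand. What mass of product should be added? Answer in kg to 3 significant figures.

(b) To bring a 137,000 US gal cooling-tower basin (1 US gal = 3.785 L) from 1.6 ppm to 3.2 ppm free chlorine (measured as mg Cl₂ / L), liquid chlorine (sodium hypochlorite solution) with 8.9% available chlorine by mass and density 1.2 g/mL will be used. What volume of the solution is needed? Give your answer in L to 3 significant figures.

(a) 5.33 kg; (b) 7.77 L

(a) Volume: 1290 m³ = 1,290,000 L.
(a) [OCl⁻]/[HOCl] = 10^(pH − pKa) = 10^(7.41 − 7.57) = 0.6918; fraction as HOCl = 1/(1 + 0.6918) = 0.5911.
(a) Free chlorine required for 2.19 ppm HOCl: 2.19 / 0.5911 = 3.705 ppm.
(a) FC to add: 3.705 − 0 = 3.705 mg/L as Cl₂.
(a) Cl₂ equivalent: 3.705 mg/L × 1,290,000 L = 4780 g.
(a) Product at 89.7% available Cl: 4780 / 0.897 = 5328 g.

(b) Volume: 137,000 US gal × 3.785 L/gal = 518,545 L.
(b) Chlorine deficit: 3.2 − 1.6 = 1.6 ppm = 1.6 mg/L as Cl₂.
(b) Cl₂ equivalent needed: 1.6 mg/L × 518,545 L = 829,700 mg = 829.7 g.
(b) Product at 8.9% available chlorine: 829.7 / 0.089 = 9322 g.
(b) Volume at density 1.2 g/mL: 9322 g ÷ 1.2 g/mL = 7768 mL.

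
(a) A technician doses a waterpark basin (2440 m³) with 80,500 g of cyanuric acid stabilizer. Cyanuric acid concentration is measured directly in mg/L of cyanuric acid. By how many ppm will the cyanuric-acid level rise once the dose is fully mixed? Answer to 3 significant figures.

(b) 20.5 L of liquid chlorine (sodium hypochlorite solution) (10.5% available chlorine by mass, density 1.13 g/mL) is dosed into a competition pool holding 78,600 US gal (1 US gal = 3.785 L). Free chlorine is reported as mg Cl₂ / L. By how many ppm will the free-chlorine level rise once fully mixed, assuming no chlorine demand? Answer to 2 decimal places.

(a) 33.0 ppm; (b) 8.18 ppm

(a) Volume: 2440 m³ = 2,440,000 L.
(a) Rise: 80,500 g / 2,440,000 L × 1000 = 32.99 mg/L.

(b) Volume: 78,600 US gal × 3.785 L/gal = 297,501 L.
(b) Mass of solution: 20.5 L × 1000 mL/L × 1.13 g/mL = 23,160 g.
(b) Available chlorine delivered: 23,160 g × 0.105 = 2432 g as Cl₂.
(b) Concentration rise: 2432 g / 297,501 L = 8.176 mg/L = 8.18 ppm.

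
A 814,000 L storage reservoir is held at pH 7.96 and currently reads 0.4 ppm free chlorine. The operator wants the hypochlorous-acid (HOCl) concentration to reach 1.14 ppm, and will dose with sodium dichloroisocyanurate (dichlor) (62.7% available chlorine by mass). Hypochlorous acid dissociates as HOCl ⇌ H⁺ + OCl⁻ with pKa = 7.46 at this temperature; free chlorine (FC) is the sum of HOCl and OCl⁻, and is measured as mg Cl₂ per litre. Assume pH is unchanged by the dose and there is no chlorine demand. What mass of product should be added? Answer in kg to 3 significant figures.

5.64 kg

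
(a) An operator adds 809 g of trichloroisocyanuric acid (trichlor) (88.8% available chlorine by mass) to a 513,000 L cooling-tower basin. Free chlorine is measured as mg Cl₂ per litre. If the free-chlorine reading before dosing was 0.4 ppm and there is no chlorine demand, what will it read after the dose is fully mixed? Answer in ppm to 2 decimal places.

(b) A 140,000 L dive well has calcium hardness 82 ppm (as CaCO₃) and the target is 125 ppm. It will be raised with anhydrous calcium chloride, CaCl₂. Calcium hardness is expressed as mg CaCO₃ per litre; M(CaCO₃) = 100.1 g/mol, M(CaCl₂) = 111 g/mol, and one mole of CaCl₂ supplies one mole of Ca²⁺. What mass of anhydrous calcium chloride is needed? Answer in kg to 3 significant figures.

(a) Available chlorine delivered: 809 g × 0.888 = 718.4 g as Cl₂.
(a) Concentration rise: 718.4 g / 513,000 L = 1.4 mg/L = 1.40 ppm.
(a) Final FC: 0.4 + 1.40 = 1.80 ppm.

(b) Hardness to add: (125 − 82) = 43 mg/L as CaCO₃ × 140,000 L = 6020 g as CaCO₃.
(b) Moles of Ca²⁺ (1 mol Ca²⁺ ≡ 1 mol CaCO₃): 6020 / 100.1 g/mol = 60.14 mol.
(b) Mass of CaCl₂: 60.14 × 111 = 6676 g.

(a) 1.80 ppm; (b) 6.68 kg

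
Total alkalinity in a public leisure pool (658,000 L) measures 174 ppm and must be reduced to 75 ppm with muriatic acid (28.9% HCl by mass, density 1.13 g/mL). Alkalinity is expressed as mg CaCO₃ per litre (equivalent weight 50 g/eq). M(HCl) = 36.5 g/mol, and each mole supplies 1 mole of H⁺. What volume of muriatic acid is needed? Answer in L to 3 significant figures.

146 L

Alkalinity to neutralize: (174 − 75) = 99 mg/L as CaCO₃ × 658,000 L = 65,140 g as CaCO₃.
Equivalents of H⁺ required: 65,140 ÷ 50 g/eq = 1303 eq = 1303 mol HCl.
Mass of HCl: 1303 × 36.5 = 47,550 g.
Mass of 28.9% solution: 47,550 / 0.289 = 164,500 g.
Volume: 164,500 g ÷ 1.13 g/mL = 145,600 mL.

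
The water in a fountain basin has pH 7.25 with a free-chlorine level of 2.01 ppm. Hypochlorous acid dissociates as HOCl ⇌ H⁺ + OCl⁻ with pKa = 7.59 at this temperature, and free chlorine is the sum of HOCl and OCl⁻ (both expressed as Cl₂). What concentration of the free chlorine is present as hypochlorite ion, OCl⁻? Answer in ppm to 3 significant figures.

0.631 ppm

[OCl⁻]/[HOCl] = 10^(pH − pKa) = 10^(7.25 − 7.59) = 10^-0.34 = 0.4571.
Fraction as HOCl = 1 / (1 + 0.4571) = 0.6863.
OCl⁻ = (1 − 0.6863) × 2.01 ppm = 0.6305 ppm.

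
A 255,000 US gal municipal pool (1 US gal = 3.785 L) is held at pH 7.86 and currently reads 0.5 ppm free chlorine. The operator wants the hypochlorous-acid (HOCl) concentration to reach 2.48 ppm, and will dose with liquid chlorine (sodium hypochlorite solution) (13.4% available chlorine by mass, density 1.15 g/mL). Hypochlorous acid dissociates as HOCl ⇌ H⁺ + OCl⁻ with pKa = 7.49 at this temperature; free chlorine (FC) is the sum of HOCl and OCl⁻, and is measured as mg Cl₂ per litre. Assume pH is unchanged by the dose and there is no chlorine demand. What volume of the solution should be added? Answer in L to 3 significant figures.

Volume: 255,000 US gal × 3.785 L/gal = 965,175 L.
[OCl⁻]/[HOCl] = 10^(pH − pKa) = 10^(7.86 − 7.49) = 2.344; fraction as HOCl = 1/(1 + 2.344) = 0.299.
Free chlorine required for 2.48 ppm HOCl: 2.48 / 0.299 = 8.294 ppm.
FC to add: 8.294 − 0.5 = 7.794 mg/L as Cl₂.
Cl₂ equivalent: 7.794 mg/L × 965,175 L = 7522 g.
Product at 13.4% available Cl: 7522 / 0.134 = 56,140 g.
Volume: 56,140 g ÷ 1.15 g/mL = 48,810 mL.

48.8 L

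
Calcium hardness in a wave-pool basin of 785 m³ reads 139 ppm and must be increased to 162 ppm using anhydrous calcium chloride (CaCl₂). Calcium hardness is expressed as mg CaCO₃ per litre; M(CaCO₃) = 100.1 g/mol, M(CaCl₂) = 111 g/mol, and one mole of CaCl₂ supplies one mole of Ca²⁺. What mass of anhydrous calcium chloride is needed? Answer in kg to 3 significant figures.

Volume: 785 m³ = 785,000 L.
Hardness to add: (162 − 139) = 23 mg/L as CaCO₃ × 785,000 L = 18,060 g as CaCO₃.
Moles of Ca²⁺ (1 mol Ca²⁺ ≡ 1 mol CaCO₃): 18,060 / 100.1 g/mol = 180.4 mol.
Mass of CaCl₂: 180.4 × 111 = 20,020 g.

20.0 kg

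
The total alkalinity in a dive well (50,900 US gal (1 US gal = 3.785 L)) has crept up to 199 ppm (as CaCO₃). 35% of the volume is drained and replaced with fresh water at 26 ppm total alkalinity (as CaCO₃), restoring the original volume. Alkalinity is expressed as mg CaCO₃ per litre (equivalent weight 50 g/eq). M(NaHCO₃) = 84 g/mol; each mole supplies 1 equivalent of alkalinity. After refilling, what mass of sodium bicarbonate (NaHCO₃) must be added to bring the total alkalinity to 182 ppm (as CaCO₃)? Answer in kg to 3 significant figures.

14.1 kg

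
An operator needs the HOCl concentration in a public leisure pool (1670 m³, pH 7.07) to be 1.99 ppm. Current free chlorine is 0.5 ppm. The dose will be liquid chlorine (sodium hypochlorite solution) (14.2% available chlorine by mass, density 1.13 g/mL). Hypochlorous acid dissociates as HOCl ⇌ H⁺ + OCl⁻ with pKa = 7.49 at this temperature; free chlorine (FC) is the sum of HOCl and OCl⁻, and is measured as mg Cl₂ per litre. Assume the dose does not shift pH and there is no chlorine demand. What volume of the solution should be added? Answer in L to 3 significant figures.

Volume: 1670 m³ = 1,670,000 L.
[OCl⁻]/[HOCl] = 10^(pH − pKa) = 10^(7.07 − 7.49) = 0.3802; fraction as HOCl = 1/(1 + 0.3802) = 0.7245.
Free chlorine required for 1.99 ppm HOCl: 1.99 / 0.7245 = 2.747 ppm.
FC to add: 2.747 − 0.5 = 2.247 mg/L as Cl₂.
Cl₂ equivalent: 2.247 mg/L × 1,670,000 L = 3752 g.
Product at 14.2% available Cl: 3752 / 0.142 = 26,420 g.
Volume: 26,420 g ÷ 1.13 g/mL = 23,380 mL.

23.4 L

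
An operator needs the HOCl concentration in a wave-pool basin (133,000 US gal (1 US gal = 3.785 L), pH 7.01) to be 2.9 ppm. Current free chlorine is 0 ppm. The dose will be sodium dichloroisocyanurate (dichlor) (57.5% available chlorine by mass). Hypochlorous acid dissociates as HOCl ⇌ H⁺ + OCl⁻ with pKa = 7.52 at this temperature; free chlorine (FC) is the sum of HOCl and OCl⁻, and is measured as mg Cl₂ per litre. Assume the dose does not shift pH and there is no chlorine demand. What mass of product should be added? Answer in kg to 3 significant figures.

3.32 kg

Volume: 133,000 US gal × 3.785 L/gal = 503,405 L.
[OCl⁻]/[HOCl] = 10^(pH − pKa) = 10^(7.01 − 7.52) = 0.309; fraction as HOCl = 1/(1 + 0.309) = 0.7639.
Free chlorine required for 2.9 ppm HOCl: 2.9 / 0.7639 = 3.796 ppm.
FC to add: 3.796 − 0 = 3.796 mg/L as Cl₂.
Cl₂ equivalent: 3.796 mg/L × 503,405 L = 1911 g.
Product at 57.5% available Cl: 1911 / 0.575 = 3324 g.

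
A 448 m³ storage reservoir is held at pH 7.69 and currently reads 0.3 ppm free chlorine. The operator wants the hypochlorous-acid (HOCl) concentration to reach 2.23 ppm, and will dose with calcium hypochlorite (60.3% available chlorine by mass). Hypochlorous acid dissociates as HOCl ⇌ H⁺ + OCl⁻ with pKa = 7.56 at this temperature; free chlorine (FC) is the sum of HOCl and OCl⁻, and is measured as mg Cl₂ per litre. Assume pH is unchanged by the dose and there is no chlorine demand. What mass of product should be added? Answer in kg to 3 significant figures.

Volume: 448 m³ = 448,000 L.
[OCl⁻]/[HOCl] = 10^(pH − pKa) = 10^(7.69 − 7.56) = 1.349; fraction as HOCl = 1/(1 + 1.349) = 0.4257.
Free chlorine required for 2.23 ppm HOCl: 2.23 / 0.4257 = 5.238 ppm.
FC to add: 5.238 − 0.3 = 4.938 mg/L as Cl₂.
Cl₂ equivalent: 4.938 mg/L × 448,000 L = 2212 g.
Product at 60.3% available Cl: 2212 / 0.603 = 3669 g.

3.67 kg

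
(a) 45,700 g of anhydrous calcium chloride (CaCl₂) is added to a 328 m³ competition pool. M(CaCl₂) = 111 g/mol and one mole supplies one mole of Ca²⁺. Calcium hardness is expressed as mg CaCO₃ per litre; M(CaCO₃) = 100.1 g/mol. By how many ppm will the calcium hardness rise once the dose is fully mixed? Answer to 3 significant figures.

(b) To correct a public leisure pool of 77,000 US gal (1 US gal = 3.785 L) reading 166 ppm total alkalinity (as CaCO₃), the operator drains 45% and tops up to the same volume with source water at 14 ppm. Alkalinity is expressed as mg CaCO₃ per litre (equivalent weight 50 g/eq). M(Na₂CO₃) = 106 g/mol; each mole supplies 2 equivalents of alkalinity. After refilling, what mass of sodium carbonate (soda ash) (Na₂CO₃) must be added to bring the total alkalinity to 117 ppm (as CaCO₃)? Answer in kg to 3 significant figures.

(a) Volume: 328 m³ = 328,000 L.
(a) Moles of Ca²⁺: 45,700 g ÷ 111 g/mol = 411.7 mol.
(a) As CaCO₃: 411.7 mol × 100.1 g/mol = 41,210 g.
(a) Rise: 41,210 g / 328,000 L × 1000 = 125.6 mg/L.

(b) Volume: 77,000 US gal × 3.785 L/gal = 291,445 L.
(b) After draining 45% and refilling: 166 × 0.55 + 14 × 0.45 = 97.6 ppm.
(b) Deficit to target: 117 − 97.6 = 19.4 mg/L.
(b) As CaCO₃: 19.4 mg/L × 291,445 L = 5654 g; ÷ 50 g/eq ÷ 2 = 56.54 mol Na₂CO₃.
(b) Mass: 56.54 × 106 = 5993 g.

(a) 126 ppm; (b) 5.99 kg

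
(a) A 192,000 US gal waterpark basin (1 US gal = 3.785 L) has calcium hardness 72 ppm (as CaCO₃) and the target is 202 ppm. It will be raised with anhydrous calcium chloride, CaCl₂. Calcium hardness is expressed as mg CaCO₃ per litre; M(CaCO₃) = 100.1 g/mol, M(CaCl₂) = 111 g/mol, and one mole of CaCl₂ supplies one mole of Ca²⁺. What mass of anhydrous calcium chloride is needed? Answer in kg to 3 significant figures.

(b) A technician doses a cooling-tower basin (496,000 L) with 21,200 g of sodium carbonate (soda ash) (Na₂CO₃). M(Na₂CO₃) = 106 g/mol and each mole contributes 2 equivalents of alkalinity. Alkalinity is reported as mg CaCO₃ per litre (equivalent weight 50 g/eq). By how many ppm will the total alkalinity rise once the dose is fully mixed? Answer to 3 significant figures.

(a) 105 kg; (b) 40.3 ppm

(a) Volume: 192,000 US gal × 3.785 L/gal = 726,720 L.
(a) Hardness to add: (202 − 72) = 130 mg/L as CaCO₃ × 726,720 L = 94,470 g as CaCO₃.
(a) Moles of Ca²⁺ (1 mol Ca²⁺ ≡ 1 mol CaCO₃): 94,470 / 100.1 g/mol = 943.8 mol.
(a) Mass of CaCl₂: 943.8 × 111 = 104,800 g.

(b) Moles of Na₂CO₃: 21,200 g ÷ 106 g/mol = 200 mol → 400 eq of alkalinity.
(b) As CaCO₃: 400 eq × 50 g/eq = 20,000 g.
(b) Rise: 20,000 g / 496,000 L × 1000 = 40.32 mg/L.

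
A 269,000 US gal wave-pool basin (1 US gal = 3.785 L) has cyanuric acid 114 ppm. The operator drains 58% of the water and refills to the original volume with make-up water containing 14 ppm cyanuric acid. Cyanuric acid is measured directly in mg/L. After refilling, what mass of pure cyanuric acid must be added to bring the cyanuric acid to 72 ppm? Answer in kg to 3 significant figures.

16.3 kg

Volume: 269,000 US gal × 3.785 L/gal = 1,018,165 L.
After draining 58% and refilling: 114 × 0.42 + 14 × 0.58 = 56 ppm.
Deficit to target: 72 − 56 = 16 mg/L.
Mass: 16 mg/L × 1,018,165 L = 16,290 g cyanuric acid.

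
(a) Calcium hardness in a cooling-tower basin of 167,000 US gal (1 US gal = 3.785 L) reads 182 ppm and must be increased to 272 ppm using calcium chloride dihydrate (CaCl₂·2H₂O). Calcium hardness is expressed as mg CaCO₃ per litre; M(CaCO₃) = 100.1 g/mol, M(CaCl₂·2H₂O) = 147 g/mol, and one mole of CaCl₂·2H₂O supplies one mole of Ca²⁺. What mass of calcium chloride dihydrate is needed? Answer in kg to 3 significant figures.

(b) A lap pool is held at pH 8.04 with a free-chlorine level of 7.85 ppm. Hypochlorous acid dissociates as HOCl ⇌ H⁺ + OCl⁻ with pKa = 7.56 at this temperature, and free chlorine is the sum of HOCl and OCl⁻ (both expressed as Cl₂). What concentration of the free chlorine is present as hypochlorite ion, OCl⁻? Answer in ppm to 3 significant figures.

(a) 83.5 kg; (b) 5.90 ppm

(a) Volume: 167,000 US gal × 3.785 L/gal = 632,095 L.
(a) Hardness to add: (272 − 182) = 90 mg/L as CaCO₃ × 632,095 L = 56,890 g as CaCO₃.
(a) Moles of Ca²⁺ (1 mol Ca²⁺ ≡ 1 mol CaCO₃): 56,890 / 100.1 g/mol = 568.3 mol.
(a) Mass of CaCl₂·2H₂O: 568.3 × 147 = 83,540 g.

(b) [OCl⁻]/[HOCl] = 10^(pH − pKa) = 10^(8.04 − 7.56) = 10^0.48 = 3.02.
(b) Fraction as HOCl = 1 / (1 + 3.02) = 0.2488.
(b) OCl⁻ = (1 − 0.2488) × 7.85 ppm = 5.897 ppm.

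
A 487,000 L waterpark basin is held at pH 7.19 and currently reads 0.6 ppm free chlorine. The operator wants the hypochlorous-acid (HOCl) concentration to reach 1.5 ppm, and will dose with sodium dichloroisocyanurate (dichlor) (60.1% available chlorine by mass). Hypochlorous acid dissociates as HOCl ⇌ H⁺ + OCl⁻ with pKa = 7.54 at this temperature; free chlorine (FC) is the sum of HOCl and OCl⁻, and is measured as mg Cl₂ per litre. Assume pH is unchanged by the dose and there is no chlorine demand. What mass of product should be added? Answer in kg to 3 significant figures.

1.27 kg

[OCl⁻]/[HOCl] = 10^(pH − pKa) = 10^(7.19 − 7.54) = 0.4467; fraction as HOCl = 1/(1 + 0.4467) = 0.6912.
Free chlorine required for 1.5 ppm HOCl: 1.5 / 0.6912 = 2.17 ppm.
FC to add: 2.17 − 0.6 = 1.57 mg/L as Cl₂.
Cl₂ equivalent: 1.57 mg/L × 487,000 L = 764.6 g.
Product at 60.1% available Cl: 764.6 / 0.601 = 1272 g.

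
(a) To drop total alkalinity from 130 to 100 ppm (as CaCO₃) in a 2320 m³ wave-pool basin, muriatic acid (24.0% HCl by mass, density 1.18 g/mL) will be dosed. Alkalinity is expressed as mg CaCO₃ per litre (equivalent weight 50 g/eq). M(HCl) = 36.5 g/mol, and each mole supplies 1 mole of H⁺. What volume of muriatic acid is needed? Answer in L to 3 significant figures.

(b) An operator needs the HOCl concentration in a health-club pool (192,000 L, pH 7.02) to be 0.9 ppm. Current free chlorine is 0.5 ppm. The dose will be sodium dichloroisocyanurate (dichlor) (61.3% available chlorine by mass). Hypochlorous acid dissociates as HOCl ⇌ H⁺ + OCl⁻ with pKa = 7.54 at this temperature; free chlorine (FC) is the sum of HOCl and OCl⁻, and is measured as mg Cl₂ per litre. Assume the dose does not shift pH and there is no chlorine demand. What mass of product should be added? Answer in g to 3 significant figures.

(a) 179 L; (b) 210 g

(a) Volume: 2320 m³ = 2,320,000 L.
(a) Alkalinity to neutralize: (130 − 100) = 30 mg/L as CaCO₃ × 2,320,000 L = 69,600 g as CaCO₃.
(a) Equivalents of H⁺ required: 69,600 ÷ 50 g/eq = 1392 eq = 1392 mol HCl.
(a) Mass of HCl: 1392 × 36.5 = 50,810 g.
(a) Mass of 24.0% solution: 50,810 / 0.24 = 211,700 g.
(a) Volume: 211,700 g ÷ 1.18 g/mL = 179,400 mL.

(b) [OCl⁻]/[HOCl] = 10^(pH − pKa) = 10^(7.02 − 7.54) = 0.302; fraction as HOCl = 1/(1 + 0.302) = 0.7681.
(b) Free chlorine required for 0.9 ppm HOCl: 0.9 / 0.7681 = 1.172 ppm.
(b) FC to add: 1.172 − 0.5 = 0.6718 mg/L as Cl₂.
(b) Cl₂ equivalent: 0.6718 mg/L × 192,000 L = 129 g.
(b) Product at 61.3% available Cl: 129 / 0.613 = 210.4 g.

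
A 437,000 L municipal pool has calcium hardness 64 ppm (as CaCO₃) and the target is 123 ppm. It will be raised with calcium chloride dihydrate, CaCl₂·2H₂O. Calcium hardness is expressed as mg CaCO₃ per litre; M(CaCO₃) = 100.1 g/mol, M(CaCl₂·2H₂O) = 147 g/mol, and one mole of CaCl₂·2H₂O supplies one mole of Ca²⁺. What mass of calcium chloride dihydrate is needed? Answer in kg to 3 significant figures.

37.9 kg

Hardness to add: (123 − 64) = 59 mg/L as CaCO₃ × 437,000 L = 25,780 g as CaCO₃.
Moles of Ca²⁺ (1 mol Ca²⁺ ≡ 1 mol CaCO₃): 25,780 / 100.1 g/mol = 257.6 mol.
Mass of CaCl₂·2H₂O: 257.6 × 147 = 37,860 g.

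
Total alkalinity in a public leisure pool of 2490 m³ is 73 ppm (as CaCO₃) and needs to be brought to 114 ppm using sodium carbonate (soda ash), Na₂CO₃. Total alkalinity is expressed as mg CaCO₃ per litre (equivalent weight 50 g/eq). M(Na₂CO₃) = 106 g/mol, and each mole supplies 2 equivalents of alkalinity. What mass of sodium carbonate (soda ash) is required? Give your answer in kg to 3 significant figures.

Volume: 2490 m³ = 2,490,000 L.
Alkalinity to add: (114 − 73) = 41 mg/L as CaCO₃ × 2,490,000 L = 102,100 g as CaCO₃.
Equivalents: 102,100 g ÷ 50 g/eq = 2042 eq.
Each mole of Na₂CO₃ supplies 2 eq, so 2042 / 2 = 1021 mol.
Mass: 1021 mol × 106 g/mol = 108,200 g.

108 kg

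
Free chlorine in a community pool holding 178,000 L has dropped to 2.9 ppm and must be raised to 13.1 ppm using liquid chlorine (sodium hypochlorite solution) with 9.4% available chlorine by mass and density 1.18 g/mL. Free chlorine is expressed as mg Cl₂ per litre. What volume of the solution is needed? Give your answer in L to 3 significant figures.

Chlorine deficit: 13.1 − 2.9 = 10.2 ppm = 10.2 mg/L as Cl₂.
Cl₂ equivalent needed: 10.2 mg/L × 178,000 L = 1,816,000 mg = 1816 g.
Product at 9.4% available chlorine: 1816 / 0.094 = 19,310 g.
Volume at density 1.18 g/mL: 19,310 g ÷ 1.18 g/mL = 16,370 mL.

16.4 L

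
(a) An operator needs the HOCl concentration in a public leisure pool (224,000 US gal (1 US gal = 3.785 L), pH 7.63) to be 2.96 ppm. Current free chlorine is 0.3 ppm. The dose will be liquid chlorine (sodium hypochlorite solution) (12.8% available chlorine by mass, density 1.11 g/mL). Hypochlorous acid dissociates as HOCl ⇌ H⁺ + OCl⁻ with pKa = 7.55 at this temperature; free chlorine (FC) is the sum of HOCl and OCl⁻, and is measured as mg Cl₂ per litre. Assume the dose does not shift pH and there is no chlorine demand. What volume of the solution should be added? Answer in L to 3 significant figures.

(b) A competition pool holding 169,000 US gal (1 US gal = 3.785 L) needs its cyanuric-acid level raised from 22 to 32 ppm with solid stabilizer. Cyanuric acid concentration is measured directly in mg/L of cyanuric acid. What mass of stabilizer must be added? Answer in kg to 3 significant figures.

(a) Volume: 224,000 US gal × 3.785 L/gal = 847,840 L.
(a) [OCl⁻]/[HOCl] = 10^(pH − pKa) = 10^(7.63 − 7.55) = 1.202; fraction as HOCl = 1/(1 + 1.202) = 0.4541.
(a) Free chlorine required for 2.96 ppm HOCl: 2.96 / 0.4541 = 6.519 ppm.
(a) FC to add: 6.519 − 0.3 = 6.219 mg/L as Cl₂.
(a) Cl₂ equivalent: 6.219 mg/L × 847,840 L = 5272 g.
(a) Product at 12.8% available Cl: 5272 / 0.128 = 41,190 g.
(a) Volume: 41,190 g ÷ 1.11 g/mL = 37,110 mL.

(b) Volume: 169,000 US gal × 3.785 L/gal = 639,665 L.
(b) CYA to add: (32 − 22) = 10 mg/L × 639,665 L = 6397 g cyanuric acid.

(a) 37.1 L; (b) 6.40 kg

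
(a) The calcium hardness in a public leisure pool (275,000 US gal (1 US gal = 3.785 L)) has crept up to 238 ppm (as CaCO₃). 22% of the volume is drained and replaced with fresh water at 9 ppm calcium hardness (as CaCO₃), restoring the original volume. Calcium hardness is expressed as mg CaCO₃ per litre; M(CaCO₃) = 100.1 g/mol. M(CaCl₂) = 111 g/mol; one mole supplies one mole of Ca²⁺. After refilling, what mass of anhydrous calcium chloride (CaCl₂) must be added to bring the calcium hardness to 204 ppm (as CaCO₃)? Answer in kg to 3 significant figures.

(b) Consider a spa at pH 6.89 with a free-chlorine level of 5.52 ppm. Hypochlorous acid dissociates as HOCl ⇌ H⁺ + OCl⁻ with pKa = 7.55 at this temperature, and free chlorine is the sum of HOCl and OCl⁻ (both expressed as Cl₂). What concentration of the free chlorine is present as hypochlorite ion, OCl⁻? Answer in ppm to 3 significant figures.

(a) Volume: 275,000 US gal × 3.785 L/gal = 1,040,875 L.
(a) After draining 22% and refilling: 238 × 0.78 + 9 × 0.22 = 187.62 ppm.
(a) Deficit to target: 204 − 187.62 = 16.38 mg/L.
(a) As CaCO₃: 16.38 mg/L × 1,040,875 L = 17,050 g; ÷ 100.1 = 170.3 mol Ca²⁺.
(a) Mass: 170.3 × 111 = 18,910 g.

(b) [OCl⁻]/[HOCl] = 10^(pH − pKa) = 10^(6.89 − 7.55) = 10^-0.66 = 0.2188.
(b) Fraction as HOCl = 1 / (1 + 0.2188) = 0.8205.
(b) OCl⁻ = (1 − 0.8205) × 5.52 ppm = 0.9909 ppm.

(a) 18.9 kg; (b) 0.991 ppm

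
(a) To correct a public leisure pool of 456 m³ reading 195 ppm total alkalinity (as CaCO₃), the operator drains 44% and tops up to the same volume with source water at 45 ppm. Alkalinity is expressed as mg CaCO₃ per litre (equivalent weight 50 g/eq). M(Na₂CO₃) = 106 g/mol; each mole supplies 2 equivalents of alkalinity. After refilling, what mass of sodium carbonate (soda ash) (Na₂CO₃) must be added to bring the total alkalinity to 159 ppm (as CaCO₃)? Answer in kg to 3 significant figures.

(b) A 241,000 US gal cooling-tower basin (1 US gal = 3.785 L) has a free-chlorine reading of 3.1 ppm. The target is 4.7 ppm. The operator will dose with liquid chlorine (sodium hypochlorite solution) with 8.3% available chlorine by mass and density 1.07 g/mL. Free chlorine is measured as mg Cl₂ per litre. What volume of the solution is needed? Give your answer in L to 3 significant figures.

(a) 14.5 kg; (b) 16.4 L

(a) Volume: 456 m³ = 456,000 L.
(a) After draining 44% and refilling: 195 × 0.56 + 45 × 0.44 = 129 ppm.
(a) Deficit to target: 159 − 129 = 30 mg/L.
(a) As CaCO₃: 30 mg/L × 456,000 L = 13,680 g; ÷ 50 g/eq ÷ 2 = 136.8 mol Na₂CO₃.
(a) Mass: 136.8 × 106 = 14,500 g.

(b) Volume: 241,000 US gal × 3.785 L/gal = 912,185 L.
(b) Chlorine deficit: 4.7 − 3.1 = 1.6 ppm = 1.6 mg/L as Cl₂.
(b) Cl₂ equivalent needed: 1.6 mg/L × 912,185 L = 1,459,000 mg = 1459 g.
(b) Product at 8.3% available chlorine: 1459 / 0.083 = 17,580 g.
(b) Volume at density 1.07 g/mL: 17,580 g ÷ 1.07 g/mL = 16,430 mL.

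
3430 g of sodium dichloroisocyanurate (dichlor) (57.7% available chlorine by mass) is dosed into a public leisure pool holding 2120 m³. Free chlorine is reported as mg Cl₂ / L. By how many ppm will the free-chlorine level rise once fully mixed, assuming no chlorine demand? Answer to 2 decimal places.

Volume: 2120 m³ = 2,120,000 L.
Available chlorine delivered: 3430 g × 0.577 = 1979 g as Cl₂.
Concentration rise: 1979 g / 2,120,000 L = 0.9335 mg/L = 0.93 ppm.

0.93 ppm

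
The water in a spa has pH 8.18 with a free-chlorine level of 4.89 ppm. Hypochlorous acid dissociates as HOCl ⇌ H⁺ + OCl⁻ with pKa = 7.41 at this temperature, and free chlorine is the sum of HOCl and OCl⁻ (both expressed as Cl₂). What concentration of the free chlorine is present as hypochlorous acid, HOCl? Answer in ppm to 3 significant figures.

0.710 ppm

[OCl⁻]/[HOCl] = 10^(pH − pKa) = 10^(8.18 − 7.41) = 10^0.77 = 5.888.
Fraction as HOCl = 1 / (1 + 5.888) = 0.1452.
HOCl = 0.1452 × 4.89 ppm = 0.7099 ppm.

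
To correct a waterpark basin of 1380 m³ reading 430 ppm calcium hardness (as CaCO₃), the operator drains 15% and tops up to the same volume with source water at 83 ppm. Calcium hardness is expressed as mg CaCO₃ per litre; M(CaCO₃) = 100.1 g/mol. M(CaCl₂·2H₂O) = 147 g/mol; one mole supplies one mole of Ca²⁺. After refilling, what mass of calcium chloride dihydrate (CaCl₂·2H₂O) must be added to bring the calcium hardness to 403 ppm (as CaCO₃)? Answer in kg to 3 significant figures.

Volume: 1380 m³ = 1,380,000 L.
After draining 15% and refilling: 430 × 0.85 + 83 × 0.15 = 377.95 ppm.
Deficit to target: 403 − 377.95 = 25.05 mg/L.
As CaCO₃: 25.05 mg/L × 1,380,000 L = 34,570 g; ÷ 100.1 = 345.3 mol Ca²⁺.
Mass: 345.3 × 147 = 50,770 g.

50.8 kg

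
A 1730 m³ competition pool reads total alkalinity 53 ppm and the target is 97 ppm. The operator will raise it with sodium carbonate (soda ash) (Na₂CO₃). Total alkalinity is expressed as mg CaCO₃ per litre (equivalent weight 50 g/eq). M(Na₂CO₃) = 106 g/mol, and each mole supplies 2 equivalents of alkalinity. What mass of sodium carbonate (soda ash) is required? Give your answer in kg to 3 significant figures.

80.7 kg

Volume: 1730 m³ = 1,730,000 L.
Alkalinity to add: (97 − 53) = 44 mg/L as CaCO₃ × 1,730,000 L = 76,120 g as CaCO₃.
Equivalents: 76,120 g ÷ 50 g/eq = 1522 eq.
Each mole of Na₂CO₃ supplies 2 eq, so 1522 / 2 = 761.2 mol.
Mass: 761.2 mol × 106 g/mol = 80,690 g.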